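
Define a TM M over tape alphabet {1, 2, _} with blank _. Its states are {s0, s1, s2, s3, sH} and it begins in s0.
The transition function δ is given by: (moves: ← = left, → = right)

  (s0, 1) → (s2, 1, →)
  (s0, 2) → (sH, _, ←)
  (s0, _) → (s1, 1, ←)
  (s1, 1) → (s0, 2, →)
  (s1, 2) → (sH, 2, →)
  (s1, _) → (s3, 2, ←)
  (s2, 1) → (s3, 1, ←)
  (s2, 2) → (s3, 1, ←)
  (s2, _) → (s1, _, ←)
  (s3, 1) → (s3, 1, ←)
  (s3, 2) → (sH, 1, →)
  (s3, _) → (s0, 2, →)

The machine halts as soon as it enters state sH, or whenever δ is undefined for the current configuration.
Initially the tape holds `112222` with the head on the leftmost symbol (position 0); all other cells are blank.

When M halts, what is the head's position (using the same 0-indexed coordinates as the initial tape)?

state=s0 head=0 tape=_[1]12222   (s0,1)→(s2,1,→)
state=s2 head=1 tape=_1[1]2222   (s2,1)→(s3,1,←)
state=s3 head=0 tape=_[1]12222   (s3,1)→(s3,1,←)
state=s3 head=-1 tape=[_]112222   (s3,_)→(s0,2,→)
state=s0 head=0 tape=2[1]12222   (s0,1)→(s2,1,→)
state=s2 head=1 tape=21[1]2222   (s2,1)→(s3,1,←)
state=s3 head=0 tape=2[1]12222   (s3,1)→(s3,1,←)
state=s3 head=-1 tape=[2]112222   (s3,2)→(sH,1,→)
state=sH head=0 tape=1[1]12222
At halt the head is at cell 0.

0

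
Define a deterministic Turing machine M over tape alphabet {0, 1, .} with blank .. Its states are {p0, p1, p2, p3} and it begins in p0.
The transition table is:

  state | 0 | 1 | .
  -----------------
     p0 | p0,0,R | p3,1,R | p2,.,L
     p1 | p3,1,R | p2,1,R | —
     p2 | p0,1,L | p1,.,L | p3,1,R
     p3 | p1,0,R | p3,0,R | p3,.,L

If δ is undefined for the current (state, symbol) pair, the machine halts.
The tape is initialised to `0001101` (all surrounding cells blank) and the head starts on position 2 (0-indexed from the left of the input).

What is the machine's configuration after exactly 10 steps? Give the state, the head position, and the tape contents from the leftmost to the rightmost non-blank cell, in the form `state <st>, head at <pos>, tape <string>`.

state=p0 head=2 tape=00[0]1101..   (p0,0)→(p0,0,R)
state=p0 head=3 tape=000[1]101..   (p0,1)→(p3,1,R)
state=p3 head=4 tape=0001[1]01..   (p3,1)→(p3,0,R)
state=p3 head=5 tape=00010[0]1..   (p3,0)→(p1,0,R)
state=p1 head=6 tape=000100[1]..   (p1,1)→(p2,1,R)
state=p2 head=7 tape=0001001[.].   (p2,.)→(p3,1,R)
state=p3 head=8 tape=00010011[.]   (p3,.)→(p3,.,L)
state=p3 head=7 tape=0001001[1].   (p3,1)→(p3,0,R)
state=p3 head=8 tape=00010010[.]   (p3,.)→(p3,.,L)
state=p3 head=7 tape=0001001[0].   (p3,0)→(p1,0,R)
state=p1 head=8 tape=00010010[.]
After 10 steps: state p1, head at 8, tape 00010010.

state p1, head at 8, tape 00010010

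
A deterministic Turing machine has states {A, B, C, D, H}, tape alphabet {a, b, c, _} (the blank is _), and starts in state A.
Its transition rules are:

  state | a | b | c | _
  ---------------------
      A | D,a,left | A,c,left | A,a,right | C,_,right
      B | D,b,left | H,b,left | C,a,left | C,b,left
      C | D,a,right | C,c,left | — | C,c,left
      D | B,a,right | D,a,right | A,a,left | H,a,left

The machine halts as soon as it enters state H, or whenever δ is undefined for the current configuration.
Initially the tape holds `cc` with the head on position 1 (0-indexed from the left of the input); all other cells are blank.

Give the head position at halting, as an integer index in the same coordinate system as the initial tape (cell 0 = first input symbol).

1

state=A head=1 tape=_c[c]__   (A,c)→(A,a,right)
state=A head=2 tape=_ca[_]_   (A,_)→(C,_,right)
state=C head=3 tape=_ca_[_]   (C,_)→(C,c,left)
state=C head=2 tape=_ca[_]c   (C,_)→(C,c,left)
state=C head=1 tape=_c[a]cc   (C,a)→(D,a,right)
state=D head=2 tape=_ca[c]c   (D,c)→(A,a,left)
state=A head=1 tape=_c[a]ac   (A,a)→(D,a,left)
state=D head=0 tape=_[c]aac   (D,c)→(A,a,left)
state=A head=-1 tape=[_]aaac   (A,_)→(C,_,right)
state=C head=0 tape=_[a]aac   (C,a)→(D,a,right)
state=D head=1 tape=_a[a]ac   (D,a)→(B,a,right)
state=B head=2 tape=_aa[a]c   (B,a)→(D,b,left)
state=D head=1 tape=_a[a]bc   (D,a)→(B,a,right)
state=B head=2 tape=_aa[b]c   (B,b)→(H,b,left)
state=H head=1 tape=_a[a]bc
At halt the head is at cell 1.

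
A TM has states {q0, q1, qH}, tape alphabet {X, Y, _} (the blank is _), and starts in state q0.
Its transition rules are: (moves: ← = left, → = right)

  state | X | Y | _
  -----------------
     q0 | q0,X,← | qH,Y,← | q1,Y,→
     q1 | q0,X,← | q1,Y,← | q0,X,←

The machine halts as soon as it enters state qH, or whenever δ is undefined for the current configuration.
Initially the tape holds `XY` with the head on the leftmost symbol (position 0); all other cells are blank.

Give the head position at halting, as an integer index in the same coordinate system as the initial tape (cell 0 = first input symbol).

state=q0 head=0 tape=__[X]Y   (q0,X)→(q0,X,←)
state=q0 head=-1 tape=_[_]XY   (q0,_)→(q1,Y,→)
state=q1 head=0 tape=_Y[X]Y   (q1,X)→(q0,X,←)
state=q0 head=-1 tape=_[Y]XY   (q0,Y)→(qH,Y,←)
state=qH head=-2 tape=[_]YXY
At halt the head is at cell -2.

-2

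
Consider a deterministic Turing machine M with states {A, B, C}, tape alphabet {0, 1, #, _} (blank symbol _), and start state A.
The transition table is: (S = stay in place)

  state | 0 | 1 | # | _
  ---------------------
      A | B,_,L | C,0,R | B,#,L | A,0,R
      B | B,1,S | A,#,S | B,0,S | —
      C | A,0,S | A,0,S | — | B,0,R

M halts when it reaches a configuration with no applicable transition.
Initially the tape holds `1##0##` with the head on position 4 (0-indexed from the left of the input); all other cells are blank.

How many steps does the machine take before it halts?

state=A head=4 tape=_1##0[#]#   (A,#)→(B,#,L)
state=B head=3 tape=_1##[0]##   (B,0)→(B,1,S)
state=B head=3 tape=_1##[1]##   (B,1)→(A,#,S)
state=A head=3 tape=_1##[#]##   (A,#)→(B,#,L)
state=B head=2 tape=_1#[#]###   (B,#)→(B,0,S)
state=B head=2 tape=_1#[0]###   (B,0)→(B,1,S)
state=B head=2 tape=_1#[1]###   (B,1)→(A,#,S)
state=A head=2 tape=_1#[#]###   (A,#)→(B,#,L)
state=B head=1 tape=_1[#]####   (B,#)→(B,0,S)
state=B head=1 tape=_1[0]####   (B,0)→(B,1,S)
state=B head=1 tape=_1[1]####   (B,1)→(A,#,S)
state=A head=1 tape=_1[#]####   (A,#)→(B,#,L)
state=B head=0 tape=_[1]#####   (B,1)→(A,#,S)
state=A head=0 tape=_[#]#####   (A,#)→(B,#,L)
state=B head=-1 tape=[_]######
M halts after 14 transitions.

14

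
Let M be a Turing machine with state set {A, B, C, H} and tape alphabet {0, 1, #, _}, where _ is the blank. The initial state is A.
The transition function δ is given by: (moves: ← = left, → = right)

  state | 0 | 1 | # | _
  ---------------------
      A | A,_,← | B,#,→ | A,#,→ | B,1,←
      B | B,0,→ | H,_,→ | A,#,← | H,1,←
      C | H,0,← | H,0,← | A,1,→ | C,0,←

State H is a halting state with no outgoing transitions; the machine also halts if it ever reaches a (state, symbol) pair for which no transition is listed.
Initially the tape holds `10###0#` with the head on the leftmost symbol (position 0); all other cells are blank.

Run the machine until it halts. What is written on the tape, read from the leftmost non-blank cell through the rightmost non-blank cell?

11#1###0#

state=A head=0 tape=___[1]0###0#   (A,1)→(B,#,→)
state=B head=1 tape=___#[0]###0#   (B,0)→(B,0,→)
state=B head=2 tape=___#0[#]##0#   (B,#)→(A,#,←)
state=A head=1 tape=___#[0]###0#   (A,0)→(A,_,←)
state=A head=0 tape=___[#]_###0#   (A,#)→(A,#,→)
state=A head=1 tape=___#[_]###0#   (A,_)→(B,1,←)
state=B head=0 tape=___[#]1###0#   (B,#)→(A,#,←)
state=A head=-1 tape=__[_]#1###0#   (A,_)→(B,1,←)
state=B head=-2 tape=_[_]1#1###0#   (B,_)→(H,1,←)
state=H head=-3 tape=[_]11#1###0#
The non-blank tape span at halt is 11#1###0#.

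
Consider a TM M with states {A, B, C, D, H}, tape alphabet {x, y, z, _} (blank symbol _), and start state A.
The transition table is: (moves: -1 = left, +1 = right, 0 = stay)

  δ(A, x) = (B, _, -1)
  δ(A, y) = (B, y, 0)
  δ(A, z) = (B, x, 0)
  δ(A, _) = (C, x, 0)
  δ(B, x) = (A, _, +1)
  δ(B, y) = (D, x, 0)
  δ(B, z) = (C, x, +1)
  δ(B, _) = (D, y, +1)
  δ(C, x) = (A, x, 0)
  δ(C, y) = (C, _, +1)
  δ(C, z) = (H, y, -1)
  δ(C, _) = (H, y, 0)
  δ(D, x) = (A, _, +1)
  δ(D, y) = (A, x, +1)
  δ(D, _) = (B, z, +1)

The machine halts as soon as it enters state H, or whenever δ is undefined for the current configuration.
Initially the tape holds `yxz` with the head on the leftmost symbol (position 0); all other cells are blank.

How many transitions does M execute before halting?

8

state=A head=0 tape=[y]xz_   (A,y)→(B,y,0)
state=B head=0 tape=[y]xz_   (B,y)→(D,x,0)
state=D head=0 tape=[x]xz_   (D,x)→(A,_,+1)
state=A head=1 tape=_[x]z_   (A,x)→(B,_,-1)
state=B head=0 tape=[_]_z_   (B,_)→(D,y,+1)
state=D head=1 tape=y[_]z_   (D,_)→(B,z,+1)
state=B head=2 tape=yz[z]_   (B,z)→(C,x,+1)
state=C head=3 tape=yzx[_]   (C,_)→(H,y,0)
state=H head=3 tape=yzx[y]
M halts after 8 transitions.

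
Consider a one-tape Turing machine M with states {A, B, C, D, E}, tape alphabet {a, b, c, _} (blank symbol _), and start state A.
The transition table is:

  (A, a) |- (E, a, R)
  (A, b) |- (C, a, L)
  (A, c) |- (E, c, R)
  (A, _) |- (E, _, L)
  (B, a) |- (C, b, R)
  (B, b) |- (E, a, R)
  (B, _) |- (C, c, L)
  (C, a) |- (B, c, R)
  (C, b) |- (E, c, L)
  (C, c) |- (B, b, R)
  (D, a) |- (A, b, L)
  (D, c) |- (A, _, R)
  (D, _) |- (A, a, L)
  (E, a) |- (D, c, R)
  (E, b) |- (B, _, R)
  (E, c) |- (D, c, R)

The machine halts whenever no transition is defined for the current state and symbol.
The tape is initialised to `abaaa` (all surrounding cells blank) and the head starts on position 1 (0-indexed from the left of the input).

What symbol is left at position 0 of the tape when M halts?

c

A | a[b]aaa_   read b → write a, move L, go to C
C | [a]aaaa_   read a → write c, move R, go to B
B | c[a]aaa_   read a → write b, move R, go to C
C | cb[a]aa_   read a → write c, move R, go to B
B | cbc[a]a_   read a → write b, move R, go to C
C | cbcb[a]_   read a → write c, move R, go to B
B | cbcbc[_]   read _ → write c, move L, go to C
C | cbcb[c]c   read c → write b, move R, go to B
B | cbcbb[c]
Cell 0 holds c when M halts.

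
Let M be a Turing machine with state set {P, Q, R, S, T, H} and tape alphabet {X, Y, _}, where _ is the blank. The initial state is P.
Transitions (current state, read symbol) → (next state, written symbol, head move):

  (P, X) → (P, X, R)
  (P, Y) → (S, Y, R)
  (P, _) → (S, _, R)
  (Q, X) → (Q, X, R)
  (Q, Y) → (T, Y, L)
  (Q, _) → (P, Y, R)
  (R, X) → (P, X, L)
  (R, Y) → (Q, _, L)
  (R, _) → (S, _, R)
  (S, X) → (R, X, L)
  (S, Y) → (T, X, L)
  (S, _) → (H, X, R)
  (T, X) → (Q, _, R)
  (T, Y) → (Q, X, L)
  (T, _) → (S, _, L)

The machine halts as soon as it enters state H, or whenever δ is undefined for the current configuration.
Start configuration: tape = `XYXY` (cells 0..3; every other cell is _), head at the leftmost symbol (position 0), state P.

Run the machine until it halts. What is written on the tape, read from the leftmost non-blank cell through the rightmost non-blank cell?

P | [X]YXY__   read X → write X, move R, go to P
P | X[Y]XY__   read Y → write Y, move R, go to S
S | XY[X]Y__   read X → write X, move L, go to R
R | X[Y]XY__   read Y → write _, move L, go to Q
Q | [X]_XY__   read X → write X, move R, go to Q
Q | X[_]XY__   read _ → write Y, move R, go to P
P | XY[X]Y__   read X → write X, move R, go to P
P | XYX[Y]__   read Y → write Y, move R, go to S
S | XYXY[_]_   read _ → write X, move R, go to H
H | XYXYX[_]
The non-blank tape span at halt is XYXYX.

XYXYX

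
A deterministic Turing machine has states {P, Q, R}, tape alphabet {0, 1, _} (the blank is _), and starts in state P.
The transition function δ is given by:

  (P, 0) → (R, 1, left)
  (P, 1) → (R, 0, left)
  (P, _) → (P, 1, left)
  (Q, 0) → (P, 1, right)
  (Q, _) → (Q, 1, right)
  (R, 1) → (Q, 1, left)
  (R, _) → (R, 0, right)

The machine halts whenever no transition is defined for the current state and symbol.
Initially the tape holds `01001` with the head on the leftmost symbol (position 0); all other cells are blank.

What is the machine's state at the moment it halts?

Q

P | __[0]1001   read 0 → write 1, move left, go to R
R | _[_]11001   read _ → write 0, move right, go to R
R | _0[1]1001   read 1 → write 1, move left, go to Q
Q | _[0]11001   read 0 → write 1, move right, go to P
P | _1[1]1001   read 1 → write 0, move left, go to R
R | _[1]01001   read 1 → write 1, move left, go to Q
Q | [_]101001   read _ → write 1, move right, go to Q
Q | 1[1]01001
No transition is defined for (Q, 1); M halts in state Q.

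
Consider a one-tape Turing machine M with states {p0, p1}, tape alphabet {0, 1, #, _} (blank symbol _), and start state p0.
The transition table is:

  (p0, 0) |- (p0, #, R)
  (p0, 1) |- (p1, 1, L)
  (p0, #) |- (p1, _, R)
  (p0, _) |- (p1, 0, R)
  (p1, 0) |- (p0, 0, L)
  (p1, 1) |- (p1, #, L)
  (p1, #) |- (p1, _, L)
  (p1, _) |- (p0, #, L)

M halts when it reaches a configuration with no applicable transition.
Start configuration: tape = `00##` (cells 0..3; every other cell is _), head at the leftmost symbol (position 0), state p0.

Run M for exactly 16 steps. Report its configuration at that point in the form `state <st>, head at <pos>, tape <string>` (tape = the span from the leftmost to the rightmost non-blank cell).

p0 | __[0]0##   read 0 → write #, move R, go to p0
p0 | __#[0]##   read 0 → write #, move R, go to p0
p0 | __##[#]#   read # → write _, move R, go to p1
p1 | __##_[#]   read # → write _, move L, go to p1
p1 | __##[_]_   read _ → write #, move L, go to p0
p0 | __#[#]#_   read # → write _, move R, go to p1
p1 | __#_[#]_   read # → write _, move L, go to p1
p1 | __#[_]__   read _ → write #, move L, go to p0
p0 | __[#]#__   read # → write _, move R, go to p1
p1 | ___[#]__   read # → write _, move L, go to p1
p1 | __[_]___   read _ → write #, move L, go to p0
p0 | _[_]#___   read _ → write 0, move R, go to p1
p1 | _0[#]___   read # → write _, move L, go to p1
p1 | _[0]____   read 0 → write 0, move L, go to p0
p0 | [_]0____   read _ → write 0, move R, go to p1
p1 | 0[0]____   read 0 → write 0, move L, go to p0
p0 | [0]0____
After 16 steps: state p0, head at -2, tape 00.

state p0, head at -2, tape 00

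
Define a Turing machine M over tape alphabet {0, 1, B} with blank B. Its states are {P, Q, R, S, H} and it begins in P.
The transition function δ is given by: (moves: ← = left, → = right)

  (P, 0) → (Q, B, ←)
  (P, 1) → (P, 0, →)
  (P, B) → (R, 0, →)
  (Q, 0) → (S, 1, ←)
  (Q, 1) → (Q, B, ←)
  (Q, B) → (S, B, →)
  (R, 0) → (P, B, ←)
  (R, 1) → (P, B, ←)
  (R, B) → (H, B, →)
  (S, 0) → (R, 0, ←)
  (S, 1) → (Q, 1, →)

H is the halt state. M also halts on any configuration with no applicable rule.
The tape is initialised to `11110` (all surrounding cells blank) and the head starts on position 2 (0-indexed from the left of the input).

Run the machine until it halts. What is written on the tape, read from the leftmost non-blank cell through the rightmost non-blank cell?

P | B11[1]10   read 1 → write 0, move →, go to P
P | B110[1]0   read 1 → write 0, move →, go to P
P | B1100[0]   read 0 → write B, move ←, go to Q
Q | B110[0]B   read 0 → write 1, move ←, go to S
S | B11[0]1B   read 0 → write 0, move ←, go to R
R | B1[1]01B   read 1 → write B, move ←, go to P
P | B[1]B01B   read 1 → write 0, move →, go to P
P | B0[B]01B   read B → write 0, move →, go to R
R | B00[0]1B   read 0 → write B, move ←, go to P
P | B0[0]B1B   read 0 → write B, move ←, go to Q
Q | B[0]BB1B   read 0 → write 1, move ←, go to S
S | [B]1BB1B
The non-blank tape span at halt is 1BB1.

1BB1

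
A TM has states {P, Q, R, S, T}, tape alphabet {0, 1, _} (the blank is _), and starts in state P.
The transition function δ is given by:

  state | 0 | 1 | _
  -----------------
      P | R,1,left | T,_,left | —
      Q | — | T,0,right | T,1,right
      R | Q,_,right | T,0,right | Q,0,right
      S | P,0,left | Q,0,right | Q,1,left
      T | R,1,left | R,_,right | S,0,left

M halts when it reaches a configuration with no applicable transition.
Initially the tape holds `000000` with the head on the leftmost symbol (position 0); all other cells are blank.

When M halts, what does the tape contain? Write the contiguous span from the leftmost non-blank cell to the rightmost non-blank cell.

0_____00

state=P head=0 tape=_[0]00000_   (P,0)→(R,1,left)
state=R head=-1 tape=[_]100000_   (R,_)→(Q,0,right)
state=Q head=0 tape=0[1]00000_   (Q,1)→(T,0,right)
state=T head=1 tape=00[0]0000_   (T,0)→(R,1,left)
state=R head=0 tape=0[0]10000_   (R,0)→(Q,_,right)
state=Q head=1 tape=0_[1]0000_   (Q,1)→(T,0,right)
state=T head=2 tape=0_0[0]000_   (T,0)→(R,1,left)
state=R head=1 tape=0_[0]1000_   (R,0)→(Q,_,right)
state=Q head=2 tape=0__[1]000_   (Q,1)→(T,0,right)
state=T head=3 tape=0__0[0]00_   (T,0)→(R,1,left)
state=R head=2 tape=0__[0]100_   (R,0)→(Q,_,right)
state=Q head=3 tape=0___[1]00_   (Q,1)→(T,0,right)
state=T head=4 tape=0___0[0]0_   (T,0)→(R,1,left)
state=R head=3 tape=0___[0]10_   (R,0)→(Q,_,right)
state=Q head=4 tape=0____[1]0_   (Q,1)→(T,0,right)
state=T head=5 tape=0____0[0]_   (T,0)→(R,1,left)
state=R head=4 tape=0____[0]1_   (R,0)→(Q,_,right)
state=Q head=5 tape=0_____[1]_   (Q,1)→(T,0,right)
state=T head=6 tape=0_____0[_]   (T,_)→(S,0,left)
state=S head=5 tape=0_____[0]0   (S,0)→(P,0,left)
state=P head=4 tape=0____[_]00
The non-blank tape span at halt is 0_____00.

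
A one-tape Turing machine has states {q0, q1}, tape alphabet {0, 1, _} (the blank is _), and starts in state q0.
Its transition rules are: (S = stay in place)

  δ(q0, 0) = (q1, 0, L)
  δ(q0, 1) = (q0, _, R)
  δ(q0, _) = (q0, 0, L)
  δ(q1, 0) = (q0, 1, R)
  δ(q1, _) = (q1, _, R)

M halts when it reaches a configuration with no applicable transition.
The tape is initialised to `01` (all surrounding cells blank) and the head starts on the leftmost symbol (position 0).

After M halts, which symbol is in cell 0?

_

q0 | _[0]1_   read 0 → write 0, move L, go to q1
q1 | [_]01_   read _ → write _, move R, go to q1
q1 | _[0]1_   read 0 → write 1, move R, go to q0
q0 | _1[1]_   read 1 → write _, move R, go to q0
q0 | _1_[_]   read _ → write 0, move L, go to q0
q0 | _1[_]0   read _ → write 0, move L, go to q0
q0 | _[1]00   read 1 → write _, move R, go to q0
q0 | __[0]0   read 0 → write 0, move L, go to q1
q1 | _[_]00   read _ → write _, move R, go to q1
q1 | __[0]0   read 0 → write 1, move R, go to q0
q0 | __1[0]   read 0 → write 0, move L, go to q1
q1 | __[1]0
Cell 0 holds _ when M halts.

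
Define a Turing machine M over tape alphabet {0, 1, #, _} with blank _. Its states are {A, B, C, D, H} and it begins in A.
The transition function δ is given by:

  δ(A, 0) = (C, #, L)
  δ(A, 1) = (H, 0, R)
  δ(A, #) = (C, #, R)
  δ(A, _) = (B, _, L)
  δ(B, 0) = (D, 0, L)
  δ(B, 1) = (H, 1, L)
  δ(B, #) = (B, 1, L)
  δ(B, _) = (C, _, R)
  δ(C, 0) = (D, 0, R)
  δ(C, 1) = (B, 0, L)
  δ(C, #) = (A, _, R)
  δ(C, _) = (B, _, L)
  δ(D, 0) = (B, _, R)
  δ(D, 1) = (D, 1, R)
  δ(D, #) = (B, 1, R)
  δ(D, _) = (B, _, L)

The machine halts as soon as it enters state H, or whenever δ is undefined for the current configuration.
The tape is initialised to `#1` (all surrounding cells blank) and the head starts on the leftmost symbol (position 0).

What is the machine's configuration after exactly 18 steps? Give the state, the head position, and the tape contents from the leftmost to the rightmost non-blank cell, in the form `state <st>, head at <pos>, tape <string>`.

state B, head at 2, tape 0

state=A head=0 tape=_[#]1__   (A,#)→(C,#,R)
state=C head=1 tape=_#[1]__   (C,1)→(B,0,L)
state=B head=0 tape=_[#]0__   (B,#)→(B,1,L)
state=B head=-1 tape=[_]10__   (B,_)→(C,_,R)
state=C head=0 tape=_[1]0__   (C,1)→(B,0,L)
state=B head=-1 tape=[_]00__   (B,_)→(C,_,R)
state=C head=0 tape=_[0]0__   (C,0)→(D,0,R)
state=D head=1 tape=_0[0]__   (D,0)→(B,_,R)
state=B head=2 tape=_0_[_]_   (B,_)→(C,_,R)
state=C head=3 tape=_0__[_]   (C,_)→(B,_,L)
state=B head=2 tape=_0_[_]_   (B,_)→(C,_,R)
state=C head=3 tape=_0__[_]   (C,_)→(B,_,L)
state=B head=2 tape=_0_[_]_   (B,_)→(C,_,R)
state=C head=3 tape=_0__[_]   (C,_)→(B,_,L)
state=B head=2 tape=_0_[_]_   (B,_)→(C,_,R)
state=C head=3 tape=_0__[_]   (C,_)→(B,_,L)
state=B head=2 tape=_0_[_]_   (B,_)→(C,_,R)
state=C head=3 tape=_0__[_]   (C,_)→(B,_,L)
state=B head=2 tape=_0_[_]_
After 18 steps: state B, head at 2, tape 0.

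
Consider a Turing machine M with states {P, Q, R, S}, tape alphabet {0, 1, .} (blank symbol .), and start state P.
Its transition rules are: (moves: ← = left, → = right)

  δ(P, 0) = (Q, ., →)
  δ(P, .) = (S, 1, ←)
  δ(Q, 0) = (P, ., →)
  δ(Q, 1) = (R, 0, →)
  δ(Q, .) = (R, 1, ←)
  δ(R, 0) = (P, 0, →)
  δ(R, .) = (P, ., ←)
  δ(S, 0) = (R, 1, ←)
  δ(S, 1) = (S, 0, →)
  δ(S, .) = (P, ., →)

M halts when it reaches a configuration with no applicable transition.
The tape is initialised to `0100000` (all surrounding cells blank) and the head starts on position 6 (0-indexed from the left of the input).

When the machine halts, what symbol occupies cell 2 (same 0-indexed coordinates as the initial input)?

.

P | 010000[0].   read 0 → write ., move →, go to Q
Q | 010000.[.]   read . → write 1, move ←, go to R
R | 010000[.]1   read . → write ., move ←, go to P
P | 01000[0].1   read 0 → write ., move →, go to Q
Q | 01000.[.]1   read . → write 1, move ←, go to R
R | 01000[.]11   read . → write ., move ←, go to P
P | 0100[0].11   read 0 → write ., move →, go to Q
Q | 0100.[.]11   read . → write 1, move ←, go to R
R | 0100[.]111   read . → write ., move ←, go to P
P | 010[0].111   read 0 → write ., move →, go to Q
Q | 010.[.]111   read . → write 1, move ←, go to R
R | 010[.]1111   read . → write ., move ←, go to P
P | 01[0].1111   read 0 → write ., move →, go to Q
Q | 01.[.]1111   read . → write 1, move ←, go to R
R | 01[.]11111   read . → write ., move ←, go to P
P | 0[1].11111
Cell 2 holds . when M halts.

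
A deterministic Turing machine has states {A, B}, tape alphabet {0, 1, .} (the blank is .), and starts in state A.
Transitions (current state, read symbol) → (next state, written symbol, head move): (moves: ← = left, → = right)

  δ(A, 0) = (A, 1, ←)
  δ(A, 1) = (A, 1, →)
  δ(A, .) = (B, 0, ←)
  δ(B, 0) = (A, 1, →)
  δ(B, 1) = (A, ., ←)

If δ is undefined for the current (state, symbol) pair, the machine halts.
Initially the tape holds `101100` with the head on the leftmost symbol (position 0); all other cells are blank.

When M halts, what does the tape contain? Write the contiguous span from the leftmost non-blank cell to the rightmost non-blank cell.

A | ..[1]01100.   read 1 → write 1, move →, go to A
A | ..1[0]1100.   read 0 → write 1, move ←, go to A
A | ..[1]11100.   read 1 → write 1, move →, go to A
A | ..1[1]1100.   read 1 → write 1, move →, go to A
A | ..11[1]100.   read 1 → write 1, move →, go to A
A | ..111[1]00.   read 1 → write 1, move →, go to A
A | ..1111[0]0.   read 0 → write 1, move ←, go to A
A | ..111[1]10.   read 1 → write 1, move →, go to A
A | ..1111[1]0.   read 1 → write 1, move →, go to A
A | ..11111[0].   read 0 → write 1, move ←, go to A
A | ..1111[1]1.   read 1 → write 1, move →, go to A
A | ..11111[1].   read 1 → write 1, move →, go to A
A | ..111111[.]   read . → write 0, move ←, go to B
B | ..11111[1]0   read 1 → write ., move ←, go to A
A | ..1111[1].0   read 1 → write 1, move →, go to A
A | ..11111[.]0   read . → write 0, move ←, go to B
B | ..1111[1]00   read 1 → write ., move ←, go to A
A | ..111[1].00   read 1 → write 1, move →, go to A
A | ..1111[.]00   read . → write 0, move ←, go to B
B | ..111[1]000   read 1 → write ., move ←, go to A
A | ..11[1].000   read 1 → write 1, move →, go to A
A | ..111[.]000   read . → write 0, move ←, go to B
B | ..11[1]0000   read 1 → write ., move ←, go to A
A | ..1[1].0000   read 1 → write 1, move →, go to A
A | ..11[.]0000   read . → write 0, move ←, go to B
B | ..1[1]00000   read 1 → write ., move ←, go to A
A | ..[1].00000   read 1 → write 1, move →, go to A
A | ..1[.]00000   read . → write 0, move ←, go to B
B | ..[1]000000   read 1 → write ., move ←, go to A
A | .[.].000000   read . → write 0, move ←, go to B
B | [.]0.000000
The non-blank tape span at halt is 0.000000.

0.000000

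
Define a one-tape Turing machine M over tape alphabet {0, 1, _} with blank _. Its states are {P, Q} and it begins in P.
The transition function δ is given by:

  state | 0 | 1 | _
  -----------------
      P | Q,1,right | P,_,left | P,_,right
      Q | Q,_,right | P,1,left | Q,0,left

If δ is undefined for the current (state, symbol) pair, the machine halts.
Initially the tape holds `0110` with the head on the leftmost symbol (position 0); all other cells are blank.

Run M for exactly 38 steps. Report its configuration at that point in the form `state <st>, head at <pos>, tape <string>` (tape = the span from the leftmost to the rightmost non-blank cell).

state P, head at 6, tape 0

state=P head=0 tape=_[0]110____   (P,0)→(Q,1,right)
state=Q head=1 tape=_1[1]10____   (Q,1)→(P,1,left)
state=P head=0 tape=_[1]110____   (P,1)→(P,_,left)
state=P head=-1 tape=[_]_110____   (P,_)→(P,_,right)
state=P head=0 tape=_[_]110____   (P,_)→(P,_,right)
state=P head=1 tape=__[1]10____   (P,1)→(P,_,left)
state=P head=0 tape=_[_]_10____   (P,_)→(P,_,right)
state=P head=1 tape=__[_]10____   (P,_)→(P,_,right)
state=P head=2 tape=___[1]0____   (P,1)→(P,_,left)
state=P head=1 tape=__[_]_0____   (P,_)→(P,_,right)
state=P head=2 tape=___[_]0____   (P,_)→(P,_,right)
state=P head=3 tape=____[0]____   (P,0)→(Q,1,right)
state=Q head=4 tape=____1[_]___   (Q,_)→(Q,0,left)
state=Q head=3 tape=____[1]0___   (Q,1)→(P,1,left)
state=P head=2 tape=___[_]10___   (P,_)→(P,_,right)
state=P head=3 tape=____[1]0___   (P,1)→(P,_,left)
state=P head=2 tape=___[_]_0___   (P,_)→(P,_,right)
state=P head=3 tape=____[_]0___   (P,_)→(P,_,right)
state=P head=4 tape=_____[0]___   (P,0)→(Q,1,right)
state=Q head=5 tape=_____1[_]__   (Q,_)→(Q,0,left)
state=Q head=4 tape=_____[1]0__   (Q,1)→(P,1,left)
state=P head=3 tape=____[_]10__   (P,_)→(P,_,right)
state=P head=4 tape=_____[1]0__   (P,1)→(P,_,left)
state=P head=3 tape=____[_]_0__   (P,_)→(P,_,right)
state=P head=4 tape=_____[_]0__   (P,_)→(P,_,right)
state=P head=5 tape=______[0]__   (P,0)→(Q,1,right)
state=Q head=6 tape=______1[_]_   (Q,_)→(Q,0,left)
state=Q head=5 tape=______[1]0_   (Q,1)→(P,1,left)
state=P head=4 tape=_____[_]10_   (P,_)→(P,_,right)
state=P head=5 tape=______[1]0_   (P,1)→(P,_,left)
state=P head=4 tape=_____[_]_0_   (P,_)→(P,_,right)
state=P head=5 tape=______[_]0_   (P,_)→(P,_,right)
state=P head=6 tape=_______[0]_   (P,0)→(Q,1,right)
state=Q head=7 tape=_______1[_]   (Q,_)→(Q,0,left)
state=Q head=6 tape=_______[1]0   (Q,1)→(P,1,left)
state=P head=5 tape=______[_]10   (P,_)→(P,_,right)
state=P head=6 tape=_______[1]0   (P,1)→(P,_,left)
state=P head=5 tape=______[_]_0   (P,_)→(P,_,right)
state=P head=6 tape=_______[_]0
After 38 steps: state P, head at 6, tape 0.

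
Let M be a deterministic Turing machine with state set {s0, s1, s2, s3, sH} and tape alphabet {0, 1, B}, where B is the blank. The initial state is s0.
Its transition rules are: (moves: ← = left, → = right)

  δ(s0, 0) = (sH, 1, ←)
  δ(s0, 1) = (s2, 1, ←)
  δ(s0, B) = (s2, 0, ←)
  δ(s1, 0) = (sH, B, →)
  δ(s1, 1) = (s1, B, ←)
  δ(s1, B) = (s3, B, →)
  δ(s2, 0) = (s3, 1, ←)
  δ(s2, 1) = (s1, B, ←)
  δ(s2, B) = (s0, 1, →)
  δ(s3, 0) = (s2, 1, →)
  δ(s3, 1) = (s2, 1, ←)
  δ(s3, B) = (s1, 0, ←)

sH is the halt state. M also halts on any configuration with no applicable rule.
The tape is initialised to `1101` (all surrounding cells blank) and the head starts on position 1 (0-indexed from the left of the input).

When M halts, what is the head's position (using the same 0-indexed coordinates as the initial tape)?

s0 | B1[1]01   read 1 → write 1, move ←, go to s2
s2 | B[1]101   read 1 → write B, move ←, go to s1
s1 | [B]B101   read B → write B, move →, go to s3
s3 | B[B]101   read B → write 0, move ←, go to s1
s1 | [B]0101   read B → write B, move →, go to s3
s3 | B[0]101   read 0 → write 1, move →, go to s2
s2 | B1[1]01   read 1 → write B, move ←, go to s1
s1 | B[1]B01   read 1 → write B, move ←, go to s1
s1 | [B]BB01   read B → write B, move →, go to s3
s3 | B[B]B01   read B → write 0, move ←, go to s1
s1 | [B]0B01   read B → write B, move →, go to s3
s3 | B[0]B01   read 0 → write 1, move →, go to s2
s2 | B1[B]01   read B → write 1, move →, go to s0
s0 | B11[0]1   read 0 → write 1, move ←, go to sH
sH | B1[1]11
At halt the head is at cell 1.

1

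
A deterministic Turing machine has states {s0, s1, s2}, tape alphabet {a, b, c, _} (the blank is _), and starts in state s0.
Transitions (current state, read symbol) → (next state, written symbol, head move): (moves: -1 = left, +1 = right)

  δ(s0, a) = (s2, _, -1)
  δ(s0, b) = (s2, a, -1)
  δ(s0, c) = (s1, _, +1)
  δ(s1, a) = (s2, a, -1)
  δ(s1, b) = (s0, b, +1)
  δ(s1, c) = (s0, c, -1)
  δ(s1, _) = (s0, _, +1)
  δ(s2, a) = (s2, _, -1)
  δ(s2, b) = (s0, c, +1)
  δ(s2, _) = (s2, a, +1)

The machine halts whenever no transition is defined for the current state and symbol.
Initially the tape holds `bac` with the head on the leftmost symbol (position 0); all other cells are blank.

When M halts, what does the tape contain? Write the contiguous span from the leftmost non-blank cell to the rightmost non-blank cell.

s0 | ___[b]ac   read b → write a, move -1, go to s2
s2 | __[_]aac   read _ → write a, move +1, go to s2
s2 | __a[a]ac   read a → write _, move -1, go to s2
s2 | __[a]_ac   read a → write _, move -1, go to s2
s2 | _[_]__ac   read _ → write a, move +1, go to s2
s2 | _a[_]_ac   read _ → write a, move +1, go to s2
s2 | _aa[_]ac   read _ → write a, move +1, go to s2
s2 | _aaa[a]c   read a → write _, move -1, go to s2
s2 | _aa[a]_c   read a → write _, move -1, go to s2
s2 | _a[a]__c   read a → write _, move -1, go to s2
s2 | _[a]___c   read a → write _, move -1, go to s2
s2 | [_]____c   read _ → write a, move +1, go to s2
s2 | a[_]___c   read _ → write a, move +1, go to s2
s2 | aa[_]__c   read _ → write a, move +1, go to s2
s2 | aaa[_]_c   read _ → write a, move +1, go to s2
s2 | aaaa[_]c   read _ → write a, move +1, go to s2
s2 | aaaaa[c]
The non-blank tape span at halt is aaaaac.

aaaaac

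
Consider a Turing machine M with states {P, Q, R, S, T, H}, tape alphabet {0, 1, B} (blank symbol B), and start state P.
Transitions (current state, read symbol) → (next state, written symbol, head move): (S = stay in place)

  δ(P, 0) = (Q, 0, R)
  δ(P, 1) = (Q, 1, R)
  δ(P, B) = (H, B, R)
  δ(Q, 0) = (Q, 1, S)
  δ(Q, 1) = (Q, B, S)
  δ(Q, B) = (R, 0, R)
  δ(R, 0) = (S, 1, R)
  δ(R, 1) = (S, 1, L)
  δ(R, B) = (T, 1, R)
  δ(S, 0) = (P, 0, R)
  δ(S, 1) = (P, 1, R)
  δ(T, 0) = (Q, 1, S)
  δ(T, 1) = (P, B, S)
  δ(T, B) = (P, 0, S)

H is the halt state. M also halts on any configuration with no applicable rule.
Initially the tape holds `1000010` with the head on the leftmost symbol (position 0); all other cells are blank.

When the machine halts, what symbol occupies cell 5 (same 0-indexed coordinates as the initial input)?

state=P head=0 tape=[1]000010B   (P,1)→(Q,1,R)
state=Q head=1 tape=1[0]00010B   (Q,0)→(Q,1,S)
state=Q head=1 tape=1[1]00010B   (Q,1)→(Q,B,S)
state=Q head=1 tape=1[B]00010B   (Q,B)→(R,0,R)
state=R head=2 tape=10[0]0010B   (R,0)→(S,1,R)
state=S head=3 tape=101[0]010B   (S,0)→(P,0,R)
state=P head=4 tape=1010[0]10B   (P,0)→(Q,0,R)
state=Q head=5 tape=10100[1]0B   (Q,1)→(Q,B,S)
state=Q head=5 tape=10100[B]0B   (Q,B)→(R,0,R)
state=R head=6 tape=101000[0]B   (R,0)→(S,1,R)
state=S head=7 tape=1010001[B]
Cell 5 holds 0 when M halts.

0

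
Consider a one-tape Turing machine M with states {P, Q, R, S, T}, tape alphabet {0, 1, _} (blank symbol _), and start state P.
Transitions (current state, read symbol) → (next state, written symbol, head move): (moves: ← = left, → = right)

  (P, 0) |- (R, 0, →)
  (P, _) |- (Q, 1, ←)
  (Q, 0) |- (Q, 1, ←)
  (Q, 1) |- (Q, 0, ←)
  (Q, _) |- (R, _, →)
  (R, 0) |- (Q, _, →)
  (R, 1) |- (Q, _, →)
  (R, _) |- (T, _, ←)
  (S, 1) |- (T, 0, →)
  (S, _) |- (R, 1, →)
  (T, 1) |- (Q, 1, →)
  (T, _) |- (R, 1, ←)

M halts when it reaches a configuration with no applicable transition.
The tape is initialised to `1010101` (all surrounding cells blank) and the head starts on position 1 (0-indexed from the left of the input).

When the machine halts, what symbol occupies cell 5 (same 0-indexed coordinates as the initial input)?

1

P | 1[0]10101__   read 0 → write 0, move →, go to R
R | 10[1]0101__   read 1 → write _, move →, go to Q
Q | 10_[0]101__   read 0 → write 1, move ←, go to Q
Q | 10[_]1101__   read _ → write _, move →, go to R
R | 10_[1]101__   read 1 → write _, move →, go to Q
Q | 10__[1]01__   read 1 → write 0, move ←, go to Q
Q | 10_[_]001__   read _ → write _, move →, go to R
R | 10__[0]01__   read 0 → write _, move →, go to Q
Q | 10___[0]1__   read 0 → write 1, move ←, go to Q
Q | 10__[_]11__   read _ → write _, move →, go to R
R | 10___[1]1__   read 1 → write _, move →, go to Q
Q | 10____[1]__   read 1 → write 0, move ←, go to Q
Q | 10___[_]0__   read _ → write _, move →, go to R
R | 10____[0]__   read 0 → write _, move →, go to Q
Q | 10_____[_]_   read _ → write _, move →, go to R
R | 10______[_]   read _ → write _, move ←, go to T
T | 10_____[_]_   read _ → write 1, move ←, go to R
R | 10____[_]1_   read _ → write _, move ←, go to T
T | 10___[_]_1_   read _ → write 1, move ←, go to R
R | 10__[_]1_1_   read _ → write _, move ←, go to T
T | 10_[_]_1_1_   read _ → write 1, move ←, go to R
R | 10[_]1_1_1_   read _ → write _, move ←, go to T
T | 1[0]_1_1_1_
Cell 5 holds 1 when M halts.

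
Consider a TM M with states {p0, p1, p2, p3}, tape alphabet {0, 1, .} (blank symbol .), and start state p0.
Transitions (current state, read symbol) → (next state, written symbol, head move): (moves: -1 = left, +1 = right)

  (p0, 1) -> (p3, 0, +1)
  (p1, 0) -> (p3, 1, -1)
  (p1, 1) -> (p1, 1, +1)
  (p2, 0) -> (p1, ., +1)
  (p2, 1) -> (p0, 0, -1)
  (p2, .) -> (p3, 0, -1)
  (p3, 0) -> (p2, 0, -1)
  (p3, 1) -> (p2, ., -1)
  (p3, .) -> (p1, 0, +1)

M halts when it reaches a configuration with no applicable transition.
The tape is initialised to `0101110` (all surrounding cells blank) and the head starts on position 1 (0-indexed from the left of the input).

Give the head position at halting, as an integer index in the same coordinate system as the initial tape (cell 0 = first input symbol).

5

state=p0 head=1 tape=0[1]01110   (p0,1)→(p3,0,+1)
state=p3 head=2 tape=00[0]1110   (p3,0)→(p2,0,-1)
state=p2 head=1 tape=0[0]01110   (p2,0)→(p1,.,+1)
state=p1 head=2 tape=0.[0]1110   (p1,0)→(p3,1,-1)
state=p3 head=1 tape=0[.]11110   (p3,.)→(p1,0,+1)
state=p1 head=2 tape=00[1]1110   (p1,1)→(p1,1,+1)
state=p1 head=3 tape=001[1]110   (p1,1)→(p1,1,+1)
state=p1 head=4 tape=0011[1]10   (p1,1)→(p1,1,+1)
state=p1 head=5 tape=00111[1]0   (p1,1)→(p1,1,+1)
state=p1 head=6 tape=001111[0]   (p1,0)→(p3,1,-1)
state=p3 head=5 tape=00111[1]1   (p3,1)→(p2,.,-1)
state=p2 head=4 tape=0011[1].1   (p2,1)→(p0,0,-1)
state=p0 head=3 tape=001[1]0.1   (p0,1)→(p3,0,+1)
state=p3 head=4 tape=0010[0].1   (p3,0)→(p2,0,-1)
state=p2 head=3 tape=001[0]0.1   (p2,0)→(p1,.,+1)
state=p1 head=4 tape=001.[0].1   (p1,0)→(p3,1,-1)
state=p3 head=3 tape=001[.]1.1   (p3,.)→(p1,0,+1)
state=p1 head=4 tape=0010[1].1   (p1,1)→(p1,1,+1)
state=p1 head=5 tape=00101[.]1
At halt the head is at cell 5.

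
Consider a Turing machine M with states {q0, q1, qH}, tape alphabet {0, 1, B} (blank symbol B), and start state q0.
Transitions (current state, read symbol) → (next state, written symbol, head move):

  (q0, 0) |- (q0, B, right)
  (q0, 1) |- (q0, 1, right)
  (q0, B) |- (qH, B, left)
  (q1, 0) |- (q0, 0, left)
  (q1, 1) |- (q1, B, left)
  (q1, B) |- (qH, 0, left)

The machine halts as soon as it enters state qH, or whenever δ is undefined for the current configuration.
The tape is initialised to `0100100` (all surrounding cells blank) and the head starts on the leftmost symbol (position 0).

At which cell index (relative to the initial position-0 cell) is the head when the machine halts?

state=q0 head=0 tape=[0]100100B   (q0,0)→(q0,B,right)
state=q0 head=1 tape=B[1]00100B   (q0,1)→(q0,1,right)
state=q0 head=2 tape=B1[0]0100B   (q0,0)→(q0,B,right)
state=q0 head=3 tape=B1B[0]100B   (q0,0)→(q0,B,right)
state=q0 head=4 tape=B1BB[1]00B   (q0,1)→(q0,1,right)
state=q0 head=5 tape=B1BB1[0]0B   (q0,0)→(q0,B,right)
state=q0 head=6 tape=B1BB1B[0]B   (q0,0)→(q0,B,right)
state=q0 head=7 tape=B1BB1BB[B]   (q0,B)→(qH,B,left)
state=qH head=6 tape=B1BB1B[B]B
At halt the head is at cell 6.

6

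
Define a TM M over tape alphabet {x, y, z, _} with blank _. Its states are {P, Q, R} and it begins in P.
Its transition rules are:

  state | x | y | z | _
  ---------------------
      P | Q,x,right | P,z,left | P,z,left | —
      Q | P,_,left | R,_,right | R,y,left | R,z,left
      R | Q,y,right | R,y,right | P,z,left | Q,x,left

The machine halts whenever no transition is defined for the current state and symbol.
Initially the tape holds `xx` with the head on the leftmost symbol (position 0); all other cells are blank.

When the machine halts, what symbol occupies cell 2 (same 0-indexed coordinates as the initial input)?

P | [x]x__   read x → write x, move right, go to Q
Q | x[x]__   read x → write _, move left, go to P
P | [x]___   read x → write x, move right, go to Q
Q | x[_]__   read _ → write z, move left, go to R
R | [x]z__   read x → write y, move right, go to Q
Q | y[z]__   read z → write y, move left, go to R
R | [y]y__   read y → write y, move right, go to R
R | y[y]__   read y → write y, move right, go to R
R | yy[_]_   read _ → write x, move left, go to Q
Q | y[y]x_   read y → write _, move right, go to R
R | y_[x]_   read x → write y, move right, go to Q
Q | y_y[_]   read _ → write z, move left, go to R
R | y_[y]z   read y → write y, move right, go to R
R | y_y[z]   read z → write z, move left, go to P
P | y_[y]z   read y → write z, move left, go to P
P | y[_]zz
Cell 2 holds z when M halts.

z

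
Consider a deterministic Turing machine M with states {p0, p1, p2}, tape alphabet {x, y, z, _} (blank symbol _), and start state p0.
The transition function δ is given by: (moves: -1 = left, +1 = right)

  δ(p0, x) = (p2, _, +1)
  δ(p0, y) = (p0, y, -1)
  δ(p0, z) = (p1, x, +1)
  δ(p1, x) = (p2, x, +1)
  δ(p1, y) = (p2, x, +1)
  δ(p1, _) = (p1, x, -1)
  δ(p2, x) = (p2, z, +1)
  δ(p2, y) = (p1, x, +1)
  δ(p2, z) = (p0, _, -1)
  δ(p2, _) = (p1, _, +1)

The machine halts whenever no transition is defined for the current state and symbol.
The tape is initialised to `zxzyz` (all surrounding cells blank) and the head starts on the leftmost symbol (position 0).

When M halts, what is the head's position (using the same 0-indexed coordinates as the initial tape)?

p0 | [z]xzyz___   read z → write x, move +1, go to p1
p1 | x[x]zyz___   read x → write x, move +1, go to p2
p2 | xx[z]yz___   read z → write _, move -1, go to p0
p0 | x[x]_yz___   read x → write _, move +1, go to p2
p2 | x_[_]yz___   read _ → write _, move +1, go to p1
p1 | x__[y]z___   read y → write x, move +1, go to p2
p2 | x__x[z]___   read z → write _, move -1, go to p0
p0 | x__[x]____   read x → write _, move +1, go to p2
p2 | x___[_]___   read _ → write _, move +1, go to p1
p1 | x____[_]__   read _ → write x, move -1, go to p1
p1 | x___[_]x__   read _ → write x, move -1, go to p1
p1 | x__[_]xx__   read _ → write x, move -1, go to p1
p1 | x_[_]xxx__   read _ → write x, move -1, go to p1
p1 | x[_]xxxx__   read _ → write x, move -1, go to p1
p1 | [x]xxxxx__   read x → write x, move +1, go to p2
p2 | x[x]xxxx__   read x → write z, move +1, go to p2
p2 | xz[x]xxx__   read x → write z, move +1, go to p2
p2 | xzz[x]xx__   read x → write z, move +1, go to p2
p2 | xzzz[x]x__   read x → write z, move +1, go to p2
p2 | xzzzz[x]__   read x → write z, move +1, go to p2
p2 | xzzzzz[_]_   read _ → write _, move +1, go to p1
p1 | xzzzzz_[_]   read _ → write x, move -1, go to p1
p1 | xzzzzz[_]x   read _ → write x, move -1, go to p1
p1 | xzzzz[z]xx
At halt the head is at cell 5.

5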